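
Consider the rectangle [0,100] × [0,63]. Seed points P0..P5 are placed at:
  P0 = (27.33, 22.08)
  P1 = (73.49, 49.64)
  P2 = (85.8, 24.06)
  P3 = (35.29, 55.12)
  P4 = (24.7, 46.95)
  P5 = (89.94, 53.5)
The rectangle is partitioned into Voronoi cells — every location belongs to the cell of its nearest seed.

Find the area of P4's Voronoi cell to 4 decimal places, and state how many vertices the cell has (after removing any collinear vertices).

1. box [0,100]×[0,63]: [(0, 0) (100, 0) (100, 63) (0, 63)]
2. ⊥bis P4·P0 via (26.015,34.515): [(0, 31.7639) (100, 42.3389) (100, 63) (0, 63)]  |A|=2594.8589
3. ⊥bis P4·P1 via (49.095,48.295): [(0, 31.7639) (49.7166, 37.0214) (48.2843, 63) (0, 63)]  |A|=1403.653
4. ⊥bis P4·P2 via (55.25,35.505): [(0, 31.7639) (49.7166, 37.0214) (48.2843, 63) (0, 63)]  |A|=1403.653
5. ⊥bis P4·P3 via (29.995,51.035): [(0, 31.7639) (41.4783, 36.1502) (20.7642, 63) (0, 63)]  |A|=926.5673
6. ⊥bis P4·P5 via (57.32,50.225): [(0, 31.7639) (41.4783, 36.1502) (20.7642, 63) (0, 63)]  |A|=926.5673
7. canonical 4-gon: [(0, 31.7639) (41.4783, 36.1502) (20.7642, 63) (0, 63)]
8. shoelace: 926.5673

Area of P4's cell: 926.5673 (4 vertices)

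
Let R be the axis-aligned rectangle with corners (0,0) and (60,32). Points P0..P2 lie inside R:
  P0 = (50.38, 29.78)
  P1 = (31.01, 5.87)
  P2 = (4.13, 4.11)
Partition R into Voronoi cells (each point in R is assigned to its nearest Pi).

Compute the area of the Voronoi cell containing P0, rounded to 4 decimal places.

Area of P0's cell: 548.6203

1. box [0,60]×[0,32]: [(0, 0) (60, 0) (60, 32) (0, 32)]
2. ⊥bis P0·P1 via (40.695,17.825): [(60, 2.1856) (60, 32) (23.1976, 32)]  |A|=548.6203
3. ⊥bis P0·P2 via (27.255,16.945): [(60, 2.1856) (60, 32) (23.1976, 32)]  |A|=548.6203
4. canonical 3-gon: [(60, 2.1856) (60, 32) (23.1976, 32)]
5. shoelace: 548.6203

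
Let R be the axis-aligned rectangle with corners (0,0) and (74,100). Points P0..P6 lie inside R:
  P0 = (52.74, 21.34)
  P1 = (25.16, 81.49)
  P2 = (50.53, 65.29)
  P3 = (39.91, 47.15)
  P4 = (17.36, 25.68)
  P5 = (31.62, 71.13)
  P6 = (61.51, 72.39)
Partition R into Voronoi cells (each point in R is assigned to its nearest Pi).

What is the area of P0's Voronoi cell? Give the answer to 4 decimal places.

Area of P0's cell: 1510.0841

1. box [0,74]×[0,100]: [(0, 0) (74, 0) (74, 100) (0, 100)]
2. ⊥bis P0·P1 via (38.95,51.415): [(0, 33.5556) (0, 0) (74, 0) (74, 67.4861)]  |A|=3738.5455
3. ⊥bis P0·P2 via (51.635,43.315): [(17.5461, 41.6009) (0, 33.5556) (0, 0) (74, 0) (74, 44.4396)]  |A|=3088.0119
4. ⊥bis P0·P3 via (46.325,34.245): [(66.0269, 44.0387) (0, 11.2171) (0, 0) (74, 0) (74, 44.4396)]  |A|=2176.9082
5. ⊥bis P0·P4 via (35.05,23.51): [(66.0269, 44.0387) (35.7202, 28.9734) (32.1661, 0) (74, 0) (74, 44.4396)]  |A|=1510.5891
6. ⊥bis P0·P5 via (42.18,46.235): [(66.0269, 44.0387) (35.7202, 28.9734) (32.1661, 0) (74, 0) (74, 44.4396)]  |A|=1510.5891
7. ⊥bis P0·P6 via (57.125,46.865): [(71.8674, 44.3324) (66.0269, 44.0387) (35.7202, 28.9734) (32.1661, 0) (74, 0) (74, 43.966)]  |A|=1510.0841
8. canonical 6-gon: [(71.8674, 44.3324) (66.0269, 44.0387) (35.7202, 28.9734) (32.1661, 0) (74, 0) (74, 43.966)]
9. shoelace: 1510.0841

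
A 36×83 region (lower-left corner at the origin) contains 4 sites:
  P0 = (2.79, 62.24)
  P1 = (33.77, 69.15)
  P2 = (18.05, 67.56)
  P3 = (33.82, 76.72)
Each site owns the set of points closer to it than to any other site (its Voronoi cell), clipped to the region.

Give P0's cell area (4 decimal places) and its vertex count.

1. box [0,36]×[0,83]: [(0, 0) (36, 0) (36, 83) (0, 83)]
2. ⊥bis P0·P1 via (18.28,65.695): [(0, 0) (32.9331, 0) (14.4202, 83) (0, 83)]  |A|=1965.1599
3. ⊥bis P0·P2 via (10.42,64.9): [(0, 0) (32.9331, 0) (32.7331, 0.8967) (4.1099, 83) (0, 83)]  |A|=1541.9068
4. ⊥bis P0·P3 via (18.305,69.48): [(0, 0) (32.9331, 0) (32.7331, 0.8967) (4.1099, 83) (0, 83)]  |A|=1541.9068
5. canonical 5-gon: [(0, 0) (32.9331, 0) (32.7331, 0.8967) (4.1099, 83) (0, 83)]
6. shoelace: 1541.9068

Area of P0's cell: 1541.9068 (5 vertices)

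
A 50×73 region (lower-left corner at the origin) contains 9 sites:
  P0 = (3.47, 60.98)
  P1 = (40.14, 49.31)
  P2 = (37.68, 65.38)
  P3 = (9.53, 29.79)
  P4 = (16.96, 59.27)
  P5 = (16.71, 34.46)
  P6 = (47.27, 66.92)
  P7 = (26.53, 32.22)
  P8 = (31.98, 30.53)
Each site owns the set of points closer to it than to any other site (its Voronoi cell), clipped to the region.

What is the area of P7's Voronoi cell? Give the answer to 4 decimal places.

Area of P7's cell: 239.2917

1. box [0,50]×[0,73]: [(0, 0) (50, 0) (50, 73) (0, 73)]
2. ⊥bis P7·P0 via (15,46.6): [(0, 34.5729) (0, 0) (50, 0) (50, 73) (47.9256, 73)]  |A|=2729.1789
3. ⊥bis P7·P1 via (33.335,40.765): [(20.4853, 50.9982) (0, 34.5729) (0, 0) (50, 0) (50, 27.4935)]  |A|=2034.8022
4. ⊥bis P7·P2 via (32.105,48.8): [(20.4853, 50.9982) (0, 34.5729) (0, 0) (50, 0) (50, 27.4935)]  |A|=2034.8022
5. ⊥bis P7·P3 via (18.03,31.005): [(20.4853, 50.9982) (15.7185, 47.1761) (22.4619, 0) (50, 0) (50, 27.4935)]  |A|=1233.2535
6. ⊥bis P7·P4 via (21.745,45.745): [(25.4401, 47.0523) (16.2033, 43.7844) (22.4619, 0) (50, 0) (50, 27.4935)]  |A|=1197.9238
7. ⊥bis P7·P5 via (21.62,33.34): [(25.4401, 47.0523) (24.6871, 46.7859) (19.2078, 22.7651) (22.4619, 0) (50, 0) (50, 27.4935)]  |A|=1104.2534
8. ⊥bis P7·P6 via (36.9,49.57): [(25.4401, 47.0523) (24.6871, 46.7859) (19.2078, 22.7651) (22.4619, 0) (50, 0) (50, 27.4935)]  |A|=1104.2534
9. ⊥bis P7·P8 via (29.255,31.375): [(32.3981, 41.5111) (25.4401, 47.0523) (24.6871, 46.7859) (19.2078, 22.7651) (21.5355, 6.4808)]  |A|=239.2917
10. canonical 5-gon: [(32.3981, 41.5111) (25.4401, 47.0523) (24.6871, 46.7859) (19.2078, 22.7651) (21.5355, 6.4808)]
11. shoelace: 239.2917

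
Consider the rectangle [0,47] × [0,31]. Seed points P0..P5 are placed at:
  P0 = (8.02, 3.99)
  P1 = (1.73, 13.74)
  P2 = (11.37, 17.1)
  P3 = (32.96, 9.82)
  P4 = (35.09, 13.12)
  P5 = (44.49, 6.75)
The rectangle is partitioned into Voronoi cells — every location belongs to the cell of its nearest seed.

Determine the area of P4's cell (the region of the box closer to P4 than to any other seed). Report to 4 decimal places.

1. box [0,47]×[0,31]: [(0, 0) (47, 0) (47, 31) (0, 31)]
2. ⊥bis P4·P0 via (21.555,8.555): [(24.4404, 0) (47, 0) (47, 31) (13.9849, 31)]  |A|=861.4083
3. ⊥bis P4·P1 via (18.41,13.43): [(18.4884, 17.6474) (24.4404, 0) (47, 0) (47, 31) (18.7365, 31)]  |A|=829.6849
4. ⊥bis P4·P2 via (23.23,15.11): [(21.9391, 7.4163) (24.4404, 0) (47, 0) (47, 31) (25.8962, 31)]  |A|=720.9519
5. ⊥bis P4·P3 via (34.025,11.47): [(23.7338, 18.1125) (47, 3.0952) (47, 31) (25.8962, 31)]  |A|=460.6067
6. ⊥bis P4·P5 via (39.79,9.935): [(23.7338, 18.1125) (38.7594, 8.4142) (47, 20.5746) (47, 31) (25.8962, 31)]  |A|=388.5865
7. canonical 5-gon: [(23.7338, 18.1125) (38.7594, 8.4142) (47, 20.5746) (47, 31) (25.8962, 31)]
8. shoelace: 388.5865

Area of P4's cell: 388.5865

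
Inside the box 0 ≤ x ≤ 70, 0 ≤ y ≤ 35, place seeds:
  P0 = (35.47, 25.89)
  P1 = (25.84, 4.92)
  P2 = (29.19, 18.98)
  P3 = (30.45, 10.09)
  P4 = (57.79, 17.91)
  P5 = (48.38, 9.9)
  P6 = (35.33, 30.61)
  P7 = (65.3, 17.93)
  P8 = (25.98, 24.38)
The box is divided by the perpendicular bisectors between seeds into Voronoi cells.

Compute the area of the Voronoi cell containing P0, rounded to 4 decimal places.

1. box [0,70]×[0,35]: [(0, 0) (70, 0) (70, 35) (0, 35)]
2. ⊥bis P0·P1 via (30.655,15.405): [(0, 29.4826) (64.2005, 0) (70, 0) (70, 35) (0, 35)]  |A|=1503.6011
3. ⊥bis P0·P2 via (32.33,22.435): [(49.677, 6.6696) (64.2005, 0) (70, 0) (70, 35) (18.5045, 35)]  |A|=1104.4376
4. ⊥bis P0·P3 via (32.96,17.99): [(39.5112, 15.9086) (70, 6.2216) (70, 35) (18.5045, 35)]  |A|=930.2718
5. ⊥bis P0·P4 via (46.63,21.9): [(39.5112, 15.9086) (43.9802, 14.4886) (51.3136, 35) (18.5045, 35)]  |A|=364.2264
6. ⊥bis P0·P5 via (41.925,17.895): [(39.4893, 15.9284) (46.5263, 21.61) (51.3136, 35) (18.5045, 35)]  |A|=346.3736
7. ⊥bis P0·P6 via (35.4,28.25): [(26.2309, 27.978) (39.4893, 15.9284) (46.5263, 21.61) (49.045, 28.6547)]  |A|=159.5681
8. ⊥bis P0·P7 via (50.385,21.91): [(26.2309, 27.978) (39.4893, 15.9284) (46.5263, 21.61) (49.045, 28.6547)]  |A|=159.5681
9. ⊥bis P0·P8 via (30.725,25.135): [(30.2536, 28.0974) (30.9559, 23.6838) (39.4893, 15.9284) (46.5263, 21.61) (49.045, 28.6547)]  |A|=150.6489
10. canonical 5-gon: [(30.2536, 28.0974) (30.9559, 23.6838) (39.4893, 15.9284) (46.5263, 21.61) (49.045, 28.6547)]
11. shoelace: 150.6489

Area of P0's cell: 150.6489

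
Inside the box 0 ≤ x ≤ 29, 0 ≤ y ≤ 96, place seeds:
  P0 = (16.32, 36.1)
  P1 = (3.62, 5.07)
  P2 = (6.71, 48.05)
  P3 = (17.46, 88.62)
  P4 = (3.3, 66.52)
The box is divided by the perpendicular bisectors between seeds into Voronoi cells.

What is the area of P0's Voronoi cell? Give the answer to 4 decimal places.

1. box [0,29]×[0,96]: [(0, 0) (29, 0) (29, 96) (0, 96)]
2. ⊥bis P0·P1 via (9.97,20.585): [(0, 24.6655) (29, 12.7964) (29, 96) (0, 96)]  |A|=2240.8023
3. ⊥bis P0·P2 via (11.515,42.075): [(0, 32.8148) (0, 24.6655) (29, 12.7964) (29, 56.1362)]  |A|=746.5915
4. ⊥bis P0·P3 via (16.89,62.36): [(0, 32.8148) (0, 24.6655) (29, 12.7964) (29, 56.1362)]  |A|=746.5915
5. ⊥bis P0·P4 via (9.81,51.31): [(0, 32.8148) (0, 24.6655) (29, 12.7964) (29, 56.1362)]  |A|=746.5915
6. canonical 4-gon: [(0, 32.8148) (0, 24.6655) (29, 12.7964) (29, 56.1362)]
7. shoelace: 746.5915

Area of P0's cell: 746.5915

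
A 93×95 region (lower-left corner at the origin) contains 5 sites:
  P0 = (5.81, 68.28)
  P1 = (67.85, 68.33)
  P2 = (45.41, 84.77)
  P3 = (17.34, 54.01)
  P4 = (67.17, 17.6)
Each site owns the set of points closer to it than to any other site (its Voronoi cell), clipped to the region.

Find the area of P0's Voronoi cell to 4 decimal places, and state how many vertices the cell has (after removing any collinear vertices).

1. box [0,93]×[0,95]: [(0, 0) (93, 0) (93, 95) (0, 95)]
2. ⊥bis P0·P1 via (36.83,68.305): [(0, 0) (36.885, 0) (36.8085, 95) (0, 95)]  |A|=3500.4429
3. ⊥bis P0·P2 via (25.61,76.525): [(0, 0) (36.885, 0) (36.8451, 49.5444) (17.9167, 95) (0, 95)]  |A|=3071.0749
4. ⊥bis P0·P3 via (11.575,61.145): [(0, 51.7925) (26.8687, 73.5022) (17.9167, 95) (0, 95)]  |A|=773.0508
5. ⊥bis P0·P4 via (36.49,42.94): [(0, 51.7925) (26.8687, 73.5022) (17.9167, 95) (0, 95)]  |A|=773.0508
6. canonical 4-gon: [(0, 51.7925) (26.8687, 73.5022) (17.9167, 95) (0, 95)]
7. shoelace: 773.0508

Area of P0's cell: 773.0508 (4 vertices)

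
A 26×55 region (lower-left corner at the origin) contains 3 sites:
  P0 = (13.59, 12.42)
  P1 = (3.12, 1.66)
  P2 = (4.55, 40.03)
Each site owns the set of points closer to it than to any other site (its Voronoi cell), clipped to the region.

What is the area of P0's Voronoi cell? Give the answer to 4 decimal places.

Area of P0's cell: 597.0568

1. box [0,26]×[0,55]: [(0, 0) (26, 0) (26, 55) (0, 55)]
2. ⊥bis P0·P1 via (8.355,7.04): [(0, 15.1698) (15.59, 0) (26, 0) (26, 55) (0, 55)]  |A|=1311.7513
3. ⊥bis P0·P2 via (9.07,26.225): [(0, 23.2553) (0, 15.1698) (15.59, 0) (26, 0) (26, 31.7682)]  |A|=597.0568
4. canonical 5-gon: [(0, 23.2553) (0, 15.1698) (15.59, 0) (26, 0) (26, 31.7682)]
5. shoelace: 597.0568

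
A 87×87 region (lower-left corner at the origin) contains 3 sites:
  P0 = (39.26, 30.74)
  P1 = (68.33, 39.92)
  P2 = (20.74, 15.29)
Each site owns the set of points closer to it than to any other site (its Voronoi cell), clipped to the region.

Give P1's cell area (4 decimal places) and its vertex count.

1. box [0,87]×[0,87]: [(0, 0) (87, 0) (87, 87) (0, 87)]
2. ⊥bis P1·P0 via (53.795,35.33): [(64.9518, 0) (87, 0) (87, 87) (37.4782, 87)]  |A|=3113.295
3. ⊥bis P1·P2 via (44.535,27.605): [(64.9518, 0) (87, 0) (87, 87) (37.4782, 87)]  |A|=3113.295
4. canonical 4-gon: [(64.9518, 0) (87, 0) (87, 87) (37.4782, 87)]
5. shoelace: 3113.295

Area of P1's cell: 3113.2950 (4 vertices)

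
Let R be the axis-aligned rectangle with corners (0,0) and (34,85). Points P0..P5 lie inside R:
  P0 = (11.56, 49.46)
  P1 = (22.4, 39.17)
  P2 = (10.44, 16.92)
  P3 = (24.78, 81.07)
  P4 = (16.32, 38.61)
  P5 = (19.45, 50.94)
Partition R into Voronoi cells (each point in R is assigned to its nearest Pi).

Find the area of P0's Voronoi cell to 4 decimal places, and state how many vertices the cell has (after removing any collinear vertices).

1. box [0,34]×[0,85]: [(0, 0) (34, 0) (34, 85) (0, 85)]
2. ⊥bis P0·P1 via (16.98,44.315): [(0, 26.4274) (34, 62.2447) (34, 85) (0, 85)]  |A|=1382.5737
3. ⊥bis P0·P2 via (11,33.19): [(0, 33.5686) (6.5644, 33.3427) (34, 62.2447) (34, 85) (0, 85)]  |A|=1359.1349
4. ⊥bis P0·P3 via (18.17,65.265): [(0, 72.8641) (0, 33.5686) (6.5644, 33.3427) (31.5537, 59.6676)]  |A|=709.1853
5. ⊥bis P0·P4 via (13.94,44.035): [(0, 72.8641) (0, 37.9194) (18.694, 46.1206) (31.5537, 59.6676)]  |A|=625.2086
6. ⊥bis P0·P5 via (15.505,50.2): [(12.2117, 67.7569) (0, 72.8641) (0, 37.9194) (16.4545, 45.1381)]  |A|=414.7711
7. canonical 4-gon: [(12.2117, 67.7569) (0, 72.8641) (0, 37.9194) (16.4545, 45.1381)]
8. shoelace: 414.7711

Area of P0's cell: 414.7711 (4 vertices)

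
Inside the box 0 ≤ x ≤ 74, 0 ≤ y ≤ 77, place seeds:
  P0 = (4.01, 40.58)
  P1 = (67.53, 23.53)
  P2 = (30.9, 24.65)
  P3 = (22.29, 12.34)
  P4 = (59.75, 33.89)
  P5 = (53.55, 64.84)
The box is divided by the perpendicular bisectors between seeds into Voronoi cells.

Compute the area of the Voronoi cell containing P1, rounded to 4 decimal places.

Area of P1's cell: 680.6605

1. box [0,74]×[0,77]: [(0, 0) (74, 0) (74, 77) (0, 77)]
2. ⊥bis P1·P0 via (35.77,32.055): [(27.1658, 0) (74, 0) (74, 77) (47.8341, 77)]  |A|=2810.5028
3. ⊥bis P1·P2 via (49.215,24.09): [(48.4784, 0) (74, 0) (74, 77) (50.8328, 77)]  |A|=1874.5188
4. ⊥bis P1·P3 via (44.91,17.935): [(48.5739, 3.1223) (49.3462, 0) (74, 0) (74, 77) (50.8328, 77)]  |A|=1873.1641
5. ⊥bis P1·P4 via (63.64,28.71): [(49.0206, 17.7313) (48.5739, 3.1223) (49.3462, 0) (74, 0) (74, 36.49)]  |A|=680.6605
6. ⊥bis P1·P5 via (60.54,44.185): [(49.0206, 17.7313) (48.5739, 3.1223) (49.3462, 0) (74, 0) (74, 36.49)]  |A|=680.6605
7. canonical 5-gon: [(49.0206, 17.7313) (48.5739, 3.1223) (49.3462, 0) (74, 0) (74, 36.49)]
8. shoelace: 680.6605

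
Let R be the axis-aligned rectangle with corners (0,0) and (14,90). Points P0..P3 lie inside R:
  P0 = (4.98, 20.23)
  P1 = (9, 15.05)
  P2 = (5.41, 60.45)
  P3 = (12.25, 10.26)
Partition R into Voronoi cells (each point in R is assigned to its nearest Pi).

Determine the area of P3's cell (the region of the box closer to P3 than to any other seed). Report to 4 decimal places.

Area of P3's cell: 142.7363

1. box [0,14]×[0,90]: [(0, 0) (14, 0) (14, 90) (0, 90)]
2. ⊥bis P3·P0 via (8.615,15.245): [(0, 8.963) (0, 0) (14, 0) (14, 19.1717)]  |A|=196.9431
3. ⊥bis P3·P1 via (10.625,12.655): [(0, 5.446) (0, 0) (14, 0) (14, 14.9449)]  |A|=142.7363
4. ⊥bis P3·P2 via (8.83,35.355): [(0, 5.446) (0, 0) (14, 0) (14, 14.9449)]  |A|=142.7363
5. canonical 4-gon: [(0, 5.446) (0, 0) (14, 0) (14, 14.9449)]
6. shoelace: 142.7363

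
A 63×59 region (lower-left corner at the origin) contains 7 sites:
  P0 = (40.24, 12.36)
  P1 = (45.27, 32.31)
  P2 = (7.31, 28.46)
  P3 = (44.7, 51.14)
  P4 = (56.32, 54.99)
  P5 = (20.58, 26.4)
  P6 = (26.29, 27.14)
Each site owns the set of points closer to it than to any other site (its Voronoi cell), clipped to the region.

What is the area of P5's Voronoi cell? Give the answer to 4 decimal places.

Area of P5's cell: 446.9813

1. box [0,63]×[0,59]: [(0, 0) (63, 0) (63, 59) (0, 59)]
2. ⊥bis P5·P0 via (30.41,19.38): [(0, 0) (16.57, 0) (58.7042, 59) (0, 59)]  |A|=2220.5889
3. ⊥bis P5·P1 via (32.925,29.355): [(0, 0) (16.57, 0) (34.0819, 24.5217) (25.8289, 59) (0, 59)]  |A|=1653.8473
4. ⊥bis P5·P2 via (13.945,27.43): [(9.6868, 0) (16.57, 0) (34.0819, 24.5217) (25.8289, 59) (18.8458, 59)]  |A|=812.1331
5. ⊥bis P5·P3 via (32.64,38.77): [(17.9315, 53.1099) (9.6868, 0) (16.57, 0) (34.0819, 24.5217) (30.0721, 41.2736)]  |A|=709.0746
6. ⊥bis P5·P4 via (38.45,40.695): [(17.9315, 53.1099) (9.6868, 0) (16.57, 0) (34.0819, 24.5217) (30.0721, 41.2736)]  |A|=709.0746
7. ⊥bis P5·P6 via (23.435,26.77): [(20.3237, 50.7777) (17.9315, 53.1099) (9.6868, 0) (16.57, 0) (25.317, 12.2483)]  |A|=446.9813
8. canonical 5-gon: [(20.3237, 50.7777) (17.9315, 53.1099) (9.6868, 0) (16.57, 0) (25.317, 12.2483)]
9. shoelace: 446.9813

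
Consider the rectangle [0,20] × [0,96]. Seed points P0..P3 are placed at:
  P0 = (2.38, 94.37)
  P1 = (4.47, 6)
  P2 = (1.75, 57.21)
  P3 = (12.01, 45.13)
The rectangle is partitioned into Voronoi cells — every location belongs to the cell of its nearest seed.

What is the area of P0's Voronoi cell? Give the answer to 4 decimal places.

Area of P0's cell: 406.8906

1. box [0,20]×[0,96]: [(0, 0) (20, 0) (20, 96) (0, 96)]
2. ⊥bis P0·P1 via (3.425,50.185): [(0, 50.104) (20, 50.577) (20, 96) (0, 96)]  |A|=913.19
3. ⊥bis P0·P2 via (2.065,75.79): [(0, 75.825) (20, 75.4859) (20, 96) (0, 96)]  |A|=406.8906
4. ⊥bis P0·P3 via (7.195,69.75): [(0, 75.825) (20, 75.4859) (20, 96) (0, 96)]  |A|=406.8906
5. canonical 4-gon: [(0, 75.825) (20, 75.4859) (20, 96) (0, 96)]
6. shoelace: 406.8906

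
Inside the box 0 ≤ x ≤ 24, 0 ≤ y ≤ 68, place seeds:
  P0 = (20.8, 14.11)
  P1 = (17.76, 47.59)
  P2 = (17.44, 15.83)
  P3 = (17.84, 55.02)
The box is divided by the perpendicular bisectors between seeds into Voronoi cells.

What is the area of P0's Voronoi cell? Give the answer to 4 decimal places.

1. box [0,24]×[0,68]: [(0, 0) (24, 0) (24, 68) (0, 68)]
2. ⊥bis P0·P1 via (19.28,30.85): [(0, 29.0994) (0, 0) (24, 0) (24, 31.2786)]  |A|=724.5353
3. ⊥bis P0·P2 via (19.12,14.97): [(11.4568, 0) (24, 0) (24, 24.503)]  |A|=153.6733
4. ⊥bis P0·P3 via (19.32,34.565): [(11.4568, 0) (24, 0) (24, 24.503)]  |A|=153.6733
5. canonical 3-gon: [(11.4568, 0) (24, 0) (24, 24.503)]
6. shoelace: 153.6733

Area of P0's cell: 153.6733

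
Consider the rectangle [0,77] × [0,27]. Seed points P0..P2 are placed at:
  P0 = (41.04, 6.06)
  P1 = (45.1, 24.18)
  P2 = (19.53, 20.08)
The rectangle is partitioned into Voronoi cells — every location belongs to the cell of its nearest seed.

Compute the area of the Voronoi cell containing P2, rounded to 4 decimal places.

1. box [0,77]×[0,27]: [(0, 0) (77, 0) (77, 27) (0, 27)]
2. ⊥bis P2·P0 via (30.285,13.07): [(0, 0) (21.7661, 0) (39.3644, 27) (0, 27)]  |A|=825.2623
3. ⊥bis P2·P1 via (32.315,22.13): [(0, 0) (21.7661, 0) (33.0801, 17.3584) (31.5341, 27) (0, 27)]  |A|=787.5137
4. canonical 5-gon: [(0, 0) (21.7661, 0) (33.0801, 17.3584) (31.5341, 27) (0, 27)]
5. shoelace: 787.5137

Area of P2's cell: 787.5137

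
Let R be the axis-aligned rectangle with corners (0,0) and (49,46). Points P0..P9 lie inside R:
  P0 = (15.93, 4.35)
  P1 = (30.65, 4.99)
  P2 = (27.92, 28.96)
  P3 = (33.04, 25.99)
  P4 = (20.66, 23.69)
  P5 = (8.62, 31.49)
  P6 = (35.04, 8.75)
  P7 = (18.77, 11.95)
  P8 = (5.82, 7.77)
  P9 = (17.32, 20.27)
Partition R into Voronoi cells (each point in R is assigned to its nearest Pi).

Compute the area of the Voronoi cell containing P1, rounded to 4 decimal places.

Area of P1's cell: 113.7527

1. box [0,49]×[0,46]: [(0, 0) (49, 0) (49, 46) (0, 46)]
2. ⊥bis P1·P0 via (23.29,4.67): [(23.493, 0) (49, 0) (49, 46) (21.493, 46)]  |A|=1219.32
3. ⊥bis P1·P2 via (29.285,16.975): [(22.7872, 16.2349) (23.493, 0) (49, 0) (49, 19.2204)]  |A|=458.9624
4. ⊥bis P1·P3 via (31.845,15.49): [(24.0428, 16.378) (22.7872, 16.2349) (23.493, 0) (49, 0) (49, 13.5376)]  |A|=388.0492
5. ⊥bis P1·P4 via (25.655,14.34): [(28.5167, 15.8688) (22.9328, 12.8857) (23.493, 0) (49, 0) (49, 13.5376)]  |A|=377.8416
6. ⊥bis P1·P5 via (19.635,18.24): [(28.5167, 15.8688) (22.9328, 12.8857) (23.493, 0) (49, 0) (49, 13.5376)]  |A|=377.8416
7. ⊥bis P1·P6 via (32.845,6.87): [(26.1984, 14.6303) (22.9328, 12.8857) (23.493, 0) (38.7291, 0)]  |A|=132.9823
8. ⊥bis P1·P7 via (24.71,8.47): [(27.4577, 13.16) (23.2343, 5.9511) (23.493, 0) (38.7291, 0)]  |A|=113.7527
9. ⊥bis P1·P8 via (18.235,6.38): [(27.4577, 13.16) (23.2343, 5.9511) (23.493, 0) (38.7291, 0)]  |A|=113.7527
10. ⊥bis P1·P9 via (23.985,12.63): [(27.4577, 13.16) (23.2343, 5.9511) (23.493, 0) (38.7291, 0)]  |A|=113.7527
11. canonical 4-gon: [(27.4577, 13.16) (23.2343, 5.9511) (23.493, 0) (38.7291, 0)]
12. shoelace: 113.7527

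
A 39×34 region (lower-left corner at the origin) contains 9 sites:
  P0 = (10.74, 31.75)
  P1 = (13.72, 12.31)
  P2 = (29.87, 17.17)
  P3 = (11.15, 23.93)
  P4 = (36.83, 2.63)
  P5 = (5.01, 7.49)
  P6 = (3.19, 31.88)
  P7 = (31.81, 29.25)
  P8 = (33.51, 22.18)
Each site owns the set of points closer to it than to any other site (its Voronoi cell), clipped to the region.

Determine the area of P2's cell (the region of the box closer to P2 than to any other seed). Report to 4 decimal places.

Area of P2's cell: 197.3736

1. box [0,39]×[0,34]: [(0, 0) (39, 0) (39, 34) (0, 34)]
2. ⊥bis P2·P0 via (20.305,24.46): [(1.6627, 0) (39, 0) (39, 34) (27.5759, 34)]  |A|=828.9427
3. ⊥bis P2·P1 via (21.795,14.74): [(19.2762, 23.1101) (26.2307, 0) (39, 0) (39, 34) (27.5759, 34)]  |A|=545.0582
4. ⊥bis P2·P3 via (20.51,20.55): [(23.3779, 28.4919) (20.2572, 19.85) (26.2307, 0) (39, 0) (39, 34) (27.5759, 34)]  |A|=535.7324
5. ⊥bis P2·P4 via (33.35,9.9): [(23.3779, 28.4919) (20.2572, 19.85) (24.523, 5.6747) (39, 12.6045) (39, 34) (27.5759, 34)]  |A|=408.2635
6. ⊥bis P2·P5 via (17.44,12.33): [(23.3779, 28.4919) (20.2572, 19.85) (24.523, 5.6747) (39, 12.6045) (39, 34) (27.5759, 34)]  |A|=408.2635
7. ⊥bis P2·P6 via (16.53,24.525): [(23.3779, 28.4919) (20.2572, 19.85) (24.523, 5.6747) (39, 12.6045) (39, 34) (27.5759, 34)]  |A|=408.2635
8. ⊥bis P2·P7 via (30.84,23.21): [(21.9841, 24.6322) (20.2572, 19.85) (24.523, 5.6747) (39, 12.6045) (39, 21.8995)]  |A|=247.5416
9. ⊥bis P2·P8 via (31.69,19.675): [(25.6851, 24.0379) (21.9841, 24.6322) (20.2572, 19.85) (24.523, 5.6747) (39, 12.6045) (39, 14.3639)]  |A|=197.3736
10. canonical 6-gon: [(25.6851, 24.0379) (21.9841, 24.6322) (20.2572, 19.85) (24.523, 5.6747) (39, 12.6045) (39, 14.3639)]
11. shoelace: 197.3736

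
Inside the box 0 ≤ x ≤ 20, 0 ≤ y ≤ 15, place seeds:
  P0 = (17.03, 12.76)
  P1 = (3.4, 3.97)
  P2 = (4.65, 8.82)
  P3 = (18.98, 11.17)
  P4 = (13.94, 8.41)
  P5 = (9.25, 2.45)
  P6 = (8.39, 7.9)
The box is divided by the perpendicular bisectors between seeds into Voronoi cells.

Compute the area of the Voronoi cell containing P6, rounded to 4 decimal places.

Area of P6's cell: 39.0686

1. box [0,20]×[0,15]: [(0, 0) (20, 0) (20, 15) (0, 15)]
2. ⊥bis P6·P0 via (12.71,10.33): [(0, 0) (18.5206, 0) (10.0831, 15) (0, 15)]  |A|=214.5281
3. ⊥bis P6·P1 via (5.895,5.935): [(0, 13.42) (10.5693, 0) (18.5206, 0) (10.0831, 15) (0, 15)]  |A|=143.6084
4. ⊥bis P6·P2 via (6.52,8.36): [(5.9167, 5.9074) (10.5693, 0) (18.5206, 0) (10.0831, 15) (8.1534, 15)]  |A|=101.8667
5. ⊥bis P6·P3 via (13.685,9.535): [(5.9167, 5.9074) (10.5693, 0) (16.6292, 0) (14.3274, 7.4547) (10.0831, 15) (8.1534, 15)]  |A|=94.8169
6. ⊥bis P6·P4 via (11.165,8.155): [(5.9167, 5.9074) (10.5693, 0) (11.9144, 0) (10.6244, 14.0377) (10.0831, 15) (8.1534, 15)]  |A|=55.4986
7. ⊥bis P6·P5 via (8.82,5.175): [(5.9167, 5.9074) (6.7507, 4.8485) (11.4014, 5.5823) (10.6244, 14.0377) (10.0831, 15) (8.1534, 15)]  |A|=39.0686
8. canonical 6-gon: [(5.9167, 5.9074) (6.7507, 4.8485) (11.4014, 5.5823) (10.6244, 14.0377) (10.0831, 15) (8.1534, 15)]
9. shoelace: 39.0686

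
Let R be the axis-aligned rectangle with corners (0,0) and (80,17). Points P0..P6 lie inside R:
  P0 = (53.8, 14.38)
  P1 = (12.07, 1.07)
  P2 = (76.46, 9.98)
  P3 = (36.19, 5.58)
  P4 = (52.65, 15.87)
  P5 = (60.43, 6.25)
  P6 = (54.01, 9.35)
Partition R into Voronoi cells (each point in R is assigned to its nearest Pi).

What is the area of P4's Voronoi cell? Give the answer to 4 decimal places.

1. box [0,80]×[0,17]: [(0, 0) (80, 0) (80, 17) (0, 17)]
2. ⊥bis P4·P0 via (53.225,15.125): [(0, 0) (33.6283, 0) (55.6543, 17) (0, 17)]  |A|=758.9022
3. ⊥bis P4·P1 via (32.36,8.47): [(35.0491, 1.0967) (55.6543, 17) (29.249, 17)]  |A|=209.9666
4. ⊥bis P4·P2 via (64.555,12.925): [(35.0491, 1.0967) (55.6543, 17) (29.249, 17)]  |A|=209.9666
5. ⊥bis P4·P3 via (44.42,10.725): [(45.4303, 9.1089) (55.6543, 17) (40.4972, 17)]  |A|=59.8031
6. ⊥bis P4·P5 via (56.54,11.06): [(45.4303, 9.1089) (55.6543, 17) (40.4972, 17)]  |A|=59.8031
7. ⊥bis P4·P6 via (53.33,12.61): [(44.4054, 10.7484) (48.7207, 11.6486) (55.6543, 17) (40.4972, 17)]  |A|=55.8043
8. canonical 4-gon: [(44.4054, 10.7484) (48.7207, 11.6486) (55.6543, 17) (40.4972, 17)]
9. shoelace: 55.8043

Area of P4's cell: 55.8043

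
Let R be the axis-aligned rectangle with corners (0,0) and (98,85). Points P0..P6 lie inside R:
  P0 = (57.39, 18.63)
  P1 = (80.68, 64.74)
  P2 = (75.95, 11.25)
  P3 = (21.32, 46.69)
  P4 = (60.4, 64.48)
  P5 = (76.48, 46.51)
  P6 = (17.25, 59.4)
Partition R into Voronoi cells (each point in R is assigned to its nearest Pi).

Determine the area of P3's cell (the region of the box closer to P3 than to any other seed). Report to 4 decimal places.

1. box [0,98]×[0,85]: [(0, 0) (98, 0) (98, 85) (0, 85)]
2. ⊥bis P3·P0 via (39.355,32.66): [(0, 0) (13.9477, 0) (80.072, 85) (0, 85)]  |A|=3995.8372
3. ⊥bis P3·P1 via (51,55.715): [(0, 0) (13.9477, 0) (52.7677, 49.9015) (42.0951, 85) (0, 85)]  |A|=3329.3728
4. ⊥bis P3·P2 via (48.635,28.97): [(0, 0) (13.9477, 0) (52.7677, 49.9015) (42.0951, 85) (0, 85)]  |A|=3329.3728
5. ⊥bis P3·P4 via (40.86,55.585): [(0, 0) (13.9477, 0) (46.8879, 42.3433) (27.4697, 85) (0, 85)]  |A|=2873.9167
6. ⊥bis P3·P5 via (48.9,46.6): [(0, 0) (13.9477, 0) (46.8879, 42.3433) (27.4697, 85) (0, 85)]  |A|=2873.9167
7. ⊥bis P3·P6 via (19.285,53.045): [(0, 46.8696) (0, 0) (13.9477, 0) (46.8879, 42.3433) (39.1243, 59.3979)]  |A|=1776.3632
8. canonical 5-gon: [(0, 46.8696) (0, 0) (13.9477, 0) (46.8879, 42.3433) (39.1243, 59.3979)]
9. shoelace: 1776.3632

Area of P3's cell: 1776.3632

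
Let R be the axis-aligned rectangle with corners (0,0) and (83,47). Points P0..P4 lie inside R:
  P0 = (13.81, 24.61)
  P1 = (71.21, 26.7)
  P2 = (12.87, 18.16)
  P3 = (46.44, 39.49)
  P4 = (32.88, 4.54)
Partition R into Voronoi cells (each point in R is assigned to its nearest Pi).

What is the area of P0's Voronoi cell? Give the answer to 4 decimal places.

Area of P0's cell: 745.6462

1. box [0,83]×[0,47]: [(0, 0) (83, 0) (83, 47) (0, 47)]
2. ⊥bis P0·P1 via (42.51,25.655): [(0, 0) (43.4441, 0) (41.7328, 47) (0, 47)]  |A|=2001.6579
3. ⊥bis P0·P2 via (13.34,21.385): [(0, 23.3291) (42.8219, 17.0884) (41.7328, 47) (0, 47)]  |A|=1130.9634
4. ⊥bis P0·P3 via (30.125,32.05): [(0, 23.3291) (36.5296, 18.0054) (23.3075, 47) (0, 47)]  |A|=770.2393
5. ⊥bis P0·P4 via (23.345,14.575): [(0, 23.3291) (28.2285, 19.2152) (33.6352, 24.3525) (23.3075, 47) (0, 47)]  |A|=745.6462
6. canonical 5-gon: [(0, 23.3291) (28.2285, 19.2152) (33.6352, 24.3525) (23.3075, 47) (0, 47)]
7. shoelace: 745.6462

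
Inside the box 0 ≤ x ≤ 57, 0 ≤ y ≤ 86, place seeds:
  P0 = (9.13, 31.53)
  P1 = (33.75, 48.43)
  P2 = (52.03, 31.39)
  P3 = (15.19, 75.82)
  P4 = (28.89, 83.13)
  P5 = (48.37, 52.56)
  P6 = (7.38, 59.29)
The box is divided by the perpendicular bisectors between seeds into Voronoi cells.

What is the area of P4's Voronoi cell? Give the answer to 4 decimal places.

Area of P4's cell: 518.1820

1. box [0,57]×[0,86]: [(0, 0) (57, 0) (57, 86) (0, 86)]
2. ⊥bis P4·P0 via (19.01,57.33): [(0, 64.6098) (57, 42.7819) (57, 86) (0, 86)]  |A|=1841.3368
3. ⊥bis P4·P1 via (31.32,65.78): [(0, 64.6098) (6.1499, 62.2547) (57, 69.3767) (57, 86) (0, 86)]  |A|=1165.1626
4. ⊥bis P4·P2 via (40.46,57.26): [(0, 64.6098) (6.1499, 62.2547) (57, 69.3767) (57, 86) (0, 86)]  |A|=1165.1626
5. ⊥bis P4·P3 via (22.04,79.475): [(29.4845, 65.5229) (57, 69.3767) (57, 86) (18.5584, 86)]  |A|=622.2851
6. ⊥bis P4·P5 via (38.63,67.845): [(29.4845, 65.5229) (36.5358, 66.5105) (57, 79.5508) (57, 86) (18.5584, 86)]  |A|=518.182
7. ⊥bis P4·P6 via (18.135,71.21): [(29.4845, 65.5229) (36.5358, 66.5105) (57, 79.5508) (57, 86) (18.5584, 86)]  |A|=518.182
8. canonical 5-gon: [(29.4845, 65.5229) (36.5358, 66.5105) (57, 79.5508) (57, 86) (18.5584, 86)]
9. shoelace: 518.182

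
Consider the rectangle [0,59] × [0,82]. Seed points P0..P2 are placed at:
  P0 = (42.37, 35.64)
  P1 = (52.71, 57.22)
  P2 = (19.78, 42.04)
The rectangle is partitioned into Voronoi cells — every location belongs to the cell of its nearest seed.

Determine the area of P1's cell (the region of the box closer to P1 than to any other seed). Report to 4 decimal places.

1. box [0,59]×[0,82]: [(0, 0) (59, 0) (59, 82) (0, 82)]
2. ⊥bis P1·P0 via (47.54,46.43): [(0, 69.2087) (59, 40.939) (59, 82) (0, 82)]  |A|=1588.6447
3. ⊥bis P1·P2 via (36.245,49.63): [(34.9363, 52.469) (59, 40.939) (59, 82) (21.3231, 82)]  |A|=1050.3576
4. canonical 4-gon: [(34.9363, 52.469) (59, 40.939) (59, 82) (21.3231, 82)]
5. shoelace: 1050.3576

Area of P1's cell: 1050.3576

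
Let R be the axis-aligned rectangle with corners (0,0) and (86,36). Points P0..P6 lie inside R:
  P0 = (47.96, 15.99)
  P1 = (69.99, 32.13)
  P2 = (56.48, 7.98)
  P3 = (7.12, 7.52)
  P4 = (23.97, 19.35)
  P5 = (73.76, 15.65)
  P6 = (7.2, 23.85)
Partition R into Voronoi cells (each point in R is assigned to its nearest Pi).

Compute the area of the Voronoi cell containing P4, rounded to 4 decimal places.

Area of P4's cell: 651.2588

1. box [0,86]×[0,36]: [(0, 0) (86, 0) (86, 36) (0, 36)]
2. ⊥bis P4·P0 via (35.965,17.67): [(0, 0) (33.4902, 0) (38.5323, 36) (0, 36)]  |A|=1296.4039
3. ⊥bis P4·P1 via (46.98,25.74): [(0, 0) (33.4902, 0) (38.5323, 36) (0, 36)]  |A|=1296.4039
4. ⊥bis P4·P2 via (40.225,13.665): [(0, 0) (33.4902, 0) (38.5323, 36) (0, 36)]  |A|=1296.4039
5. ⊥bis P4·P3 via (15.545,13.435): [(0, 35.5764) (24.9774, 0) (33.4902, 0) (38.5323, 36) (0, 36)]  |A|=852.1003
6. ⊥bis P4·P5 via (48.865,17.5): [(0, 35.5764) (24.9774, 0) (33.4902, 0) (38.5323, 36) (0, 36)]  |A|=852.1003
7. ⊥bis P4·P6 via (15.585,21.6): [(13.9888, 15.6515) (24.9774, 0) (33.4902, 0) (38.5323, 36) (19.449, 36)]  |A|=651.2588
8. canonical 5-gon: [(13.9888, 15.6515) (24.9774, 0) (33.4902, 0) (38.5323, 36) (19.449, 36)]
9. shoelace: 651.2588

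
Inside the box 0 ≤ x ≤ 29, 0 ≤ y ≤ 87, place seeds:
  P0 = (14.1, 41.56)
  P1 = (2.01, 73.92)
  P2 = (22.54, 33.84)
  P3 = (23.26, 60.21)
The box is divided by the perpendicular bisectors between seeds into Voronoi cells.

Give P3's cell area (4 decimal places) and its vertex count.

1. box [0,29]×[0,87]: [(0, 0) (29, 0) (29, 87) (0, 87)]
2. ⊥bis P3·P0 via (18.68,50.885): [(0, 60.0597) (29, 45.8163) (29, 87) (0, 87)]  |A|=987.7975
3. ⊥bis P3·P1 via (12.635,67.065): [(6.1626, 57.033) (29, 45.8163) (29, 87) (25.4966, 87)]  |A|=522.7582
4. ⊥bis P3·P2 via (22.9,47.025): [(6.1626, 57.033) (26.7533, 46.9198) (29, 46.8584) (29, 87) (25.4966, 87)]  |A|=521.5875
5. canonical 5-gon: [(6.1626, 57.033) (26.7533, 46.9198) (29, 46.8584) (29, 87) (25.4966, 87)]
6. shoelace: 521.5875

Area of P3's cell: 521.5875 (5 vertices)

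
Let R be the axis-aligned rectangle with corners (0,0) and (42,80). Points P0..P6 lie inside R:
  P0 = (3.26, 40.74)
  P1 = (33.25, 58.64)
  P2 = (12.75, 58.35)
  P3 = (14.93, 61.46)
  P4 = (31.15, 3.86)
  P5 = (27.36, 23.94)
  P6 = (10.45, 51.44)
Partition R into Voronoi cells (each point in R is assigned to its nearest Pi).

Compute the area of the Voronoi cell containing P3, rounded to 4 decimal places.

1. box [0,42]×[0,80]: [(0, 0) (42, 0) (42, 80) (0, 80)]
2. ⊥bis P3·P0 via (9.095,51.1): [(0, 56.2225) (42, 32.5671) (42, 80) (0, 80)]  |A|=1495.4176
3. ⊥bis P3·P1 via (24.09,60.05): [(0, 56.2225) (21.6259, 44.0423) (27.1609, 80) (0, 80)]  |A|=745.4272
4. ⊥bis P3·P2 via (13.84,59.905): [(0, 69.6064) (23.0716, 53.434) (27.1609, 80) (0, 80)]  |A|=480.6776
5. ⊥bis P3·P4 via (23.04,32.66): [(0, 69.6064) (23.0716, 53.434) (27.1609, 80) (0, 80)]  |A|=480.6776
6. ⊥bis P3·P5 via (21.145,42.7): [(0, 69.6064) (23.0716, 53.434) (27.1609, 80) (0, 80)]  |A|=480.6776
7. ⊥bis P3·P6 via (12.69,56.45): [(0, 69.6064) (23.0716, 53.434) (27.1609, 80) (0, 80)]  |A|=480.6776
8. canonical 4-gon: [(0, 69.6064) (23.0716, 53.434) (27.1609, 80) (0, 80)]
9. shoelace: 480.6776

Area of P3's cell: 480.6776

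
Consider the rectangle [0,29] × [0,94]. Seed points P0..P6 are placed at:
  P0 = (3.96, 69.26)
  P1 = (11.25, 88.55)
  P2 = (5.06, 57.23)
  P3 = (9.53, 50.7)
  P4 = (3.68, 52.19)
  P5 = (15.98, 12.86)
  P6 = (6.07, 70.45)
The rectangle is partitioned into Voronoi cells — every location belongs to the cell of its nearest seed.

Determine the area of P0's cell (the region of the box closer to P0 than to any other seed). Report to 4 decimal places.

1. box [0,29]×[0,94]: [(0, 0) (29, 0) (29, 94) (0, 94)]
2. ⊥bis P0·P1 via (7.605,78.905): [(0, 81.7791) (0, 0) (29, 0) (29, 70.8195)]  |A|=2212.6788
3. ⊥bis P0·P2 via (4.51,63.245): [(0, 81.7791) (0, 62.8326) (29, 65.4843) (29, 70.8195)]  |A|=352.0833
4. ⊥bis P0·P3 via (6.745,59.98): [(0, 81.7791) (0, 62.8326) (23.3711, 64.9696) (29, 66.6589) (29, 70.8195)]  |A|=348.7775
5. ⊥bis P0·P4 via (3.82,60.725): [(0, 81.7791) (0, 62.8326) (23.3711, 64.9696) (29, 66.6589) (29, 70.8195)]  |A|=348.7775
6. ⊥bis P0·P5 via (9.97,41.06): [(0, 81.7791) (0, 62.8326) (23.3711, 64.9696) (29, 66.6589) (29, 70.8195)]  |A|=348.7775
7. ⊥bis P0·P6 via (5.015,69.855): [(0, 78.7471) (0, 62.8326) (8.5353, 63.6131)]  |A|=67.9179
8. canonical 3-gon: [(0, 78.7471) (0, 62.8326) (8.5353, 63.6131)]
9. shoelace: 67.9179

Area of P0's cell: 67.9179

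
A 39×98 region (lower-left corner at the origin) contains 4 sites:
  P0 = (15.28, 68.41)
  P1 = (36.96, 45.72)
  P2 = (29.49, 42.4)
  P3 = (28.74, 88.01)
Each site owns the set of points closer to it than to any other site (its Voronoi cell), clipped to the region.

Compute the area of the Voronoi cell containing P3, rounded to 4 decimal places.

Area of P3's cell: 703.2779

1. box [0,39]×[0,98]: [(0, 0) (39, 0) (39, 98) (0, 98)]
2. ⊥bis P3·P0 via (22.01,78.21): [(0, 93.325) (39, 66.5424) (39, 98) (0, 98)]  |A|=704.5855
3. ⊥bis P3·P1 via (32.85,66.865): [(0, 93.325) (37.2772, 67.7255) (39, 68.0604) (39, 98) (0, 98)]  |A|=703.2779
4. ⊥bis P3·P2 via (29.115,65.205): [(0, 93.325) (37.2772, 67.7255) (39, 68.0604) (39, 98) (0, 98)]  |A|=703.2779
5. canonical 5-gon: [(0, 93.325) (37.2772, 67.7255) (39, 68.0604) (39, 98) (0, 98)]
6. shoelace: 703.2779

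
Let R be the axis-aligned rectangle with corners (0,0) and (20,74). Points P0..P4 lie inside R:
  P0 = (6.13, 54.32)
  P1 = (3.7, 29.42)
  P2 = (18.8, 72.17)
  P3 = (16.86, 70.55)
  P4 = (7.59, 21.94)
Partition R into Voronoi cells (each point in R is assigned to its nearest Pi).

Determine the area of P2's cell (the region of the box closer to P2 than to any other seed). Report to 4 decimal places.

Area of P2's cell: 11.4583

1. box [0,20]×[0,74]: [(0, 0) (20, 0) (20, 74) (0, 74)]
2. ⊥bis P2·P0 via (12.465,63.245): [(0, 72.0927) (20, 57.8966) (20, 74) (0, 74)]  |A|=180.1067
3. ⊥bis P2·P1 via (11.25,50.795): [(0, 72.0927) (20, 57.8966) (20, 74) (0, 74)]  |A|=180.1067
4. ⊥bis P2·P3 via (17.83,71.36): [(20, 68.7614) (20, 74) (15.6255, 74)]  |A|=11.4583
5. ⊥bis P2·P4 via (13.195,47.055): [(20, 68.7614) (20, 74) (15.6255, 74)]  |A|=11.4583
6. canonical 3-gon: [(20, 68.7614) (20, 74) (15.6255, 74)]
7. shoelace: 11.4583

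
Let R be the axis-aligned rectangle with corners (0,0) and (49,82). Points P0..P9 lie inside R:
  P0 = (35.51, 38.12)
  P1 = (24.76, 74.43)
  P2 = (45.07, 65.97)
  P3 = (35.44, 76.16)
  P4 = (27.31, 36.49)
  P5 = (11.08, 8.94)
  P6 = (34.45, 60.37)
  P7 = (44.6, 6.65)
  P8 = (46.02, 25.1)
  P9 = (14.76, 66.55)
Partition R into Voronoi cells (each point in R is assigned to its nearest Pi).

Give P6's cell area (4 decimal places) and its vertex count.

1. box [0,49]×[0,82]: [(0, 0) (49, 0) (49, 82) (0, 82)]
2. ⊥bis P6·P0 via (34.98,49.245): [(0, 47.5785) (49, 49.9129) (49, 82) (0, 82)]  |A|=1629.4593
3. ⊥bis P6·P1 via (29.605,67.4): [(0.9072, 47.6218) (49, 49.9129) (49, 80.7668)]  |A|=741.9261
4. ⊥bis P6·P2 via (39.76,63.17): [(35.4172, 71.4057) (0.9072, 47.6218) (46.8057, 49.8084)]  |A|=508.0944
5. ⊥bis P6·P3 via (34.945,68.265): [(37.1461, 68.127) (31.2007, 68.4998) (0.9072, 47.6218) (46.8057, 49.8084)]  |A|=498.6699
6. ⊥bis P6·P4 via (30.88,48.43): [(37.1461, 68.127) (31.2007, 68.4998) (10.794, 54.4356) (29.0923, 48.9645) (46.8057, 49.8084)]  |A|=409.2826
7. ⊥bis P6·P5 via (22.765,34.655): [(37.1461, 68.127) (31.2007, 68.4998) (10.794, 54.4356) (29.0923, 48.9645) (46.8057, 49.8084)]  |A|=409.2826
8. ⊥bis P6·P7 via (39.525,33.51): [(37.1461, 68.127) (31.2007, 68.4998) (10.794, 54.4356) (29.0923, 48.9645) (46.8057, 49.8084)]  |A|=409.2826
9. ⊥bis P6·P8 via (40.235,42.735): [(37.1461, 68.127) (31.2007, 68.4998) (10.794, 54.4356) (29.0923, 48.9645) (46.8057, 49.8084)]  |A|=409.2826
10. ⊥bis P6·P9 via (24.605,63.46): [(37.1461, 68.127) (31.2007, 68.4998) (24.8029, 64.0904) (20.8307, 51.4347) (29.0923, 48.9645) (46.8057, 49.8084)]  |A|=339.8114
11. canonical 6-gon: [(37.1461, 68.127) (31.2007, 68.4998) (24.8029, 64.0904) (20.8307, 51.4347) (29.0923, 48.9645) (46.8057, 49.8084)]
12. shoelace: 339.8114

Area of P6's cell: 339.8114 (6 vertices)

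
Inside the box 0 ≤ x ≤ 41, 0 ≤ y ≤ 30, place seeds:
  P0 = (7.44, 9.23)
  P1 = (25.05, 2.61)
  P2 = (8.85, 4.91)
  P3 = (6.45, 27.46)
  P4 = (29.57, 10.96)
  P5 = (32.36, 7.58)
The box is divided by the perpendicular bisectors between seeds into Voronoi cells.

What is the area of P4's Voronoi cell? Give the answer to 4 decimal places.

1. box [0,41]×[0,30]: [(0, 0) (41, 0) (41, 30) (0, 30)]
2. ⊥bis P4·P0 via (18.505,10.095): [(19.2942, 0) (41, 0) (41, 30) (16.9489, 30)]  |A|=686.3534
3. ⊥bis P4·P1 via (27.31,6.785): [(18.3861, 11.6156) (39.8442, 0) (41, 0) (41, 30) (16.9489, 30)]  |A|=567.0022
4. ⊥bis P4·P2 via (19.21,7.935): [(18.3861, 11.6156) (39.8442, 0) (41, 0) (41, 30) (16.9489, 30)]  |A|=567.0022
5. ⊥bis P4·P3 via (18.01,19.21): [(17.8139, 18.9352) (18.3861, 11.6156) (39.8442, 0) (41, 0) (41, 30) (25.7105, 30)]  |A|=518.5301
6. ⊥bis P4·P5 via (30.965,9.27): [(17.8139, 18.9352) (18.3861, 11.6156) (27.6992, 6.5743) (41, 17.5533) (41, 30) (25.7105, 30)]  |A|=397.9946
7. canonical 6-gon: [(17.8139, 18.9352) (18.3861, 11.6156) (27.6992, 6.5743) (41, 17.5533) (41, 30) (25.7105, 30)]
8. shoelace: 397.9946

Area of P4's cell: 397.9946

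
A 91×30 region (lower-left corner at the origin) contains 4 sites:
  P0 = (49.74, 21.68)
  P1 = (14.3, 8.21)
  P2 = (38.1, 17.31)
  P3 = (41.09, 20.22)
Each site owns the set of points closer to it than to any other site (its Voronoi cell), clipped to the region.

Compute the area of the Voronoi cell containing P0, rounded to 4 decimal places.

Area of P0's cell: 1324.7558

1. box [0,91]×[0,30]: [(0, 0) (91, 0) (91, 30) (0, 30)]
2. ⊥bis P0·P1 via (32.02,14.945): [(37.7003, 0) (91, 0) (91, 30) (26.2979, 30)]  |A|=1770.0271
3. ⊥bis P0·P2 via (43.92,19.495): [(51.239, 0) (91, 0) (91, 30) (39.9761, 30)]  |A|=1361.7733
4. ⊥bis P0·P3 via (45.415,20.95): [(47.0823, 11.0719) (51.239, 0) (91, 0) (91, 30) (43.8875, 30)]  |A|=1324.7558
5. canonical 5-gon: [(47.0823, 11.0719) (51.239, 0) (91, 0) (91, 30) (43.8875, 30)]
6. shoelace: 1324.7558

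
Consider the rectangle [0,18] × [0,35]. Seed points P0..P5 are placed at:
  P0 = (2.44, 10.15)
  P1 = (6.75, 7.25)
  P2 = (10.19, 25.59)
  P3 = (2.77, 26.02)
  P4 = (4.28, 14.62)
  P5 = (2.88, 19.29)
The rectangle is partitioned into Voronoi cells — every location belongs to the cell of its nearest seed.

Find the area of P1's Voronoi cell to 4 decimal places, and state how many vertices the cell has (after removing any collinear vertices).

Area of P1's cell: 195.0095 (6 vertices)

1. box [0,18]×[0,35]: [(0, 0) (18, 0) (18, 35) (0, 35)]
2. ⊥bis P1·P0 via (4.595,8.7): [(0, 1.8709) (0, 0) (18, 0) (18, 28.6226)]  |A|=274.4413
3. ⊥bis P1·P2 via (8.47,16.42): [(9.6416, 16.2003) (0, 1.8709) (0, 0) (18, 0) (18, 14.6325)]  |A|=215.9736
4. ⊥bis P1·P3 via (4.76,16.635): [(9.6416, 16.2003) (0, 1.8709) (0, 0) (18, 0) (18, 14.6325)]  |A|=215.9736
5. ⊥bis P1·P4 via (5.515,10.935): [(17.0687, 14.8071) (6.2688, 11.1876) (0, 1.8709) (0, 0) (18, 0) (18, 14.6325)]  |A|=195.0095
6. ⊥bis P1·P5 via (4.815,13.27): [(17.0687, 14.8071) (6.2688, 11.1876) (0, 1.8709) (0, 0) (18, 0) (18, 14.6325)]  |A|=195.0095
7. canonical 6-gon: [(17.0687, 14.8071) (6.2688, 11.1876) (0, 1.8709) (0, 0) (18, 0) (18, 14.6325)]
8. shoelace: 195.0095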